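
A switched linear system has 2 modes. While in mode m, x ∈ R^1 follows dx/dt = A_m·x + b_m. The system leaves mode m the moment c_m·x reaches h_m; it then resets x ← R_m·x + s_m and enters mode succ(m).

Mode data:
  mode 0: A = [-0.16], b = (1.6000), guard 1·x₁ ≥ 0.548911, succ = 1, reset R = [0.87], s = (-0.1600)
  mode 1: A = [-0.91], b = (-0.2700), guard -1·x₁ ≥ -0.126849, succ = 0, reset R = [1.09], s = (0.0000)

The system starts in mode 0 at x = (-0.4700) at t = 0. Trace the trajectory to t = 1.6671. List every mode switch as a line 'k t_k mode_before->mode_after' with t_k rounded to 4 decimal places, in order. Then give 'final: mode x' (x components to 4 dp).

1 0.6399 0->1
2 1.0484 1->0
3 1.3142 0->1
final: 1 0.1488

Mode 0: guard c·x = 0.5489 hit at Δt = 0.6399 (t = 0.6399), x⁻ = (0.5489) → reset → x⁺ = (0.3176), jump to mode 1
Mode 1: guard c·x = -0.1268 hit at Δt = 0.4085 (t = 1.0484), x⁻ = (0.1268) → reset → x⁺ = (0.1383), jump to mode 0
Mode 0: guard c·x = 0.5489 hit at Δt = 0.2658 (t = 1.3142), x⁻ = (0.5489) → reset → x⁺ = (0.3176), jump to mode 1
Mode 1: flow for 0.3529 to horizon, guard not reached → x = (0.1488)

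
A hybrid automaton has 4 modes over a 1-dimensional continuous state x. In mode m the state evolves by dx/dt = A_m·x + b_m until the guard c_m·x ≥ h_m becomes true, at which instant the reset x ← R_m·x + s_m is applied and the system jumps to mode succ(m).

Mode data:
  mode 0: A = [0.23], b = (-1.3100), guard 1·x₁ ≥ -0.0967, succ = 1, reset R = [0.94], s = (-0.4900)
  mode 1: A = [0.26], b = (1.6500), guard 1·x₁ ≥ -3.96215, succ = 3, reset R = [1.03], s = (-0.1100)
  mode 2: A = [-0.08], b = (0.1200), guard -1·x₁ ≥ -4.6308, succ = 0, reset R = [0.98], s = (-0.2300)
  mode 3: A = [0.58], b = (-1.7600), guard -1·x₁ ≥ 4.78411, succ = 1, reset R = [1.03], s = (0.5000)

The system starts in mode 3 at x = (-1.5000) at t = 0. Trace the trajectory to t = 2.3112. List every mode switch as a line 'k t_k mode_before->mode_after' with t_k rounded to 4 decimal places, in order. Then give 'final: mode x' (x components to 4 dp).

1 0.9393 3->1
2 1.7748 1->3
3 1.9108 3->1
final: 1 -4.2171

Mode 3: guard c·x = 4.7841 hit at Δt = 0.9393 (t = 0.9393), x⁻ = (-4.7841) → reset → x⁺ = (-4.4276), jump to mode 1
Mode 1: guard c·x = -3.9621 hit at Δt = 0.8355 (t = 1.7748), x⁻ = (-3.9621) → reset → x⁺ = (-4.1910), jump to mode 3
Mode 3: guard c·x = 4.7841 hit at Δt = 0.1360 (t = 1.9108), x⁻ = (-4.7841) → reset → x⁺ = (-4.4276), jump to mode 1
Mode 1: flow for 0.4004 to horizon, guard not reached → x = (-4.2171)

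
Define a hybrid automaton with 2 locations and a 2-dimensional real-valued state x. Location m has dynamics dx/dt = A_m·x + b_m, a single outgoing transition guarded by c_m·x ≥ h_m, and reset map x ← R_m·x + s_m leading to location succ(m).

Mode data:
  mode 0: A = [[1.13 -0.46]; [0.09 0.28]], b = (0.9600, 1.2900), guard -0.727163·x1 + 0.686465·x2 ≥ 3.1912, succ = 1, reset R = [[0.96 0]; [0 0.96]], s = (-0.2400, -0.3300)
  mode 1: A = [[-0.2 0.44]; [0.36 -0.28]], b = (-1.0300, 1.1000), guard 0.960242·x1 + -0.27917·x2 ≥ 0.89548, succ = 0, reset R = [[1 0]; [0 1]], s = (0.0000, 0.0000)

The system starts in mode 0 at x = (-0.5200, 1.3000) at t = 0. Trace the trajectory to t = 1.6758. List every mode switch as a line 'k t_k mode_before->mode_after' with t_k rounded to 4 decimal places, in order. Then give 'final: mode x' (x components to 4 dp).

Mode 0: guard c·x = 3.1912 hit at Δt = 0.9755 (t = 0.9755), x⁻ = (-1.4891, 3.0714) → reset → x⁺ = (-1.6695, 2.6185), jump to mode 1
Mode 1: flow for 0.7003 to horizon, guard not reached → x = (-1.3906, 2.5040)

1 0.9755 0->1
final: 1 -1.3906 2.5040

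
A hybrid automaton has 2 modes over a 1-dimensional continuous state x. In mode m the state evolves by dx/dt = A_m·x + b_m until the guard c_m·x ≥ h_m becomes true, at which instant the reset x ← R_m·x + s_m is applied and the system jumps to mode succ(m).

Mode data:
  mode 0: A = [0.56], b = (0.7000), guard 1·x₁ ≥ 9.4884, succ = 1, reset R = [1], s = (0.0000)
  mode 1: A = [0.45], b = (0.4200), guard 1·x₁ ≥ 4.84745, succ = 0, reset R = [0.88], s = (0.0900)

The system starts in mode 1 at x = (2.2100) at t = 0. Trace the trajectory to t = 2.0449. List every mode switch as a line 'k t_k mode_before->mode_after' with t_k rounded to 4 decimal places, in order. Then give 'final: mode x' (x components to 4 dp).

Mode 1: guard c·x = 4.8475 hit at Δt = 1.3539 (t = 1.3539), x⁻ = (4.8474) → reset → x⁺ = (4.3558), jump to mode 0
Mode 0: flow for 0.6910 to horizon, guard not reached → x = (7.0045)

1 1.3539 1->0
final: 0 7.0045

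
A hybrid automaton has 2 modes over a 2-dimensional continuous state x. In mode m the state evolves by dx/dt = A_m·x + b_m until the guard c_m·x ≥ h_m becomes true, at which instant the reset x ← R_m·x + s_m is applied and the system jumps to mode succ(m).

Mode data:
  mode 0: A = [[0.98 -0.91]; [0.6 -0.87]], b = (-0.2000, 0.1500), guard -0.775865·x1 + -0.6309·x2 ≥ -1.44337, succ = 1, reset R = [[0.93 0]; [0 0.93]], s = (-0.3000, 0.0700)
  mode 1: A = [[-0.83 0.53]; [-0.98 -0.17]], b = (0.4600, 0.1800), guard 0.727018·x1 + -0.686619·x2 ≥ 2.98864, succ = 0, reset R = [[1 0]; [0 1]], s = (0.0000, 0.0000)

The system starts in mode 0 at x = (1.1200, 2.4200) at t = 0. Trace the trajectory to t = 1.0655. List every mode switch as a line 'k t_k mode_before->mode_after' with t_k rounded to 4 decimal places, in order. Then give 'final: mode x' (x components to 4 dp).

1 0.5249 0->1
final: 1 0.6250 1.4760

Mode 0: guard c·x = -1.4434 hit at Δt = 0.5249 (t = 0.5249), x⁻ = (0.4097, 1.7839) → reset → x⁺ = (0.0811, 1.7290), jump to mode 1
Mode 1: flow for 0.5406 to horizon, guard not reached → x = (0.6250, 1.4760)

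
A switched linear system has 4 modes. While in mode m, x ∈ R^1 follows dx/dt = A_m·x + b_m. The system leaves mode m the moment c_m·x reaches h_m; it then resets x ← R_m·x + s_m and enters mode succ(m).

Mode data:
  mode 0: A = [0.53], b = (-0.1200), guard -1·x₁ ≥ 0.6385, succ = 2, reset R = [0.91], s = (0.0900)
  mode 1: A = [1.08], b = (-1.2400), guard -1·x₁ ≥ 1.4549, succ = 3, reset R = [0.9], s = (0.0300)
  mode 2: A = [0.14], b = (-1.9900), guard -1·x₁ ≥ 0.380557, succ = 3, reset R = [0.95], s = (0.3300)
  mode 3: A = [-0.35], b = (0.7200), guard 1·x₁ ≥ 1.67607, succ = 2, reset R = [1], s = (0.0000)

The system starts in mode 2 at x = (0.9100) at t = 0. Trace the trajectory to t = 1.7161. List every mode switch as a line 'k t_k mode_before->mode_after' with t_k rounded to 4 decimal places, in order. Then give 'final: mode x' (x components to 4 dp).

Mode 2: guard c·x = 0.3806 hit at Δt = 0.6613 (t = 0.6613), x⁻ = (-0.3806) → reset → x⁺ = (-0.0315), jump to mode 3
Mode 3: flow for 1.0548 to horizon, guard not reached → x = (0.6132)

1 0.6613 2->3
final: 3 0.6132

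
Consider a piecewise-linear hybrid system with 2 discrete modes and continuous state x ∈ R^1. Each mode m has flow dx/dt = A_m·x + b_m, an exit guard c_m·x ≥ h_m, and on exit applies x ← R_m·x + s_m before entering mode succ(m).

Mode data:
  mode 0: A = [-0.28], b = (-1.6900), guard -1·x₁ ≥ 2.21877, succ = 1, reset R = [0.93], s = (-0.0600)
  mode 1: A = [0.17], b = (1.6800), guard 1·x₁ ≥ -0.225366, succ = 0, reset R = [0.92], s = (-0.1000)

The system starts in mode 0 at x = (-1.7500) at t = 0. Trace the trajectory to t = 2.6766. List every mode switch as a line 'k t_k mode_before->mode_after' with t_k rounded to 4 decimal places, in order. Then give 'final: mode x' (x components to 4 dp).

Mode 0: guard c·x = 2.2188 hit at Δt = 0.4137 (t = 0.4137), x⁻ = (-2.2188) → reset → x⁺ = (-2.1235), jump to mode 1
Mode 1: guard c·x = -0.2254 hit at Δt = 1.2873 (t = 1.7010), x⁻ = (-0.2254) → reset → x⁺ = (-0.3073), jump to mode 0
Mode 0: flow for 0.9756 to horizon, guard not reached → x = (-1.6766)

1 0.4137 0->1
2 1.7010 1->0
final: 0 -1.6766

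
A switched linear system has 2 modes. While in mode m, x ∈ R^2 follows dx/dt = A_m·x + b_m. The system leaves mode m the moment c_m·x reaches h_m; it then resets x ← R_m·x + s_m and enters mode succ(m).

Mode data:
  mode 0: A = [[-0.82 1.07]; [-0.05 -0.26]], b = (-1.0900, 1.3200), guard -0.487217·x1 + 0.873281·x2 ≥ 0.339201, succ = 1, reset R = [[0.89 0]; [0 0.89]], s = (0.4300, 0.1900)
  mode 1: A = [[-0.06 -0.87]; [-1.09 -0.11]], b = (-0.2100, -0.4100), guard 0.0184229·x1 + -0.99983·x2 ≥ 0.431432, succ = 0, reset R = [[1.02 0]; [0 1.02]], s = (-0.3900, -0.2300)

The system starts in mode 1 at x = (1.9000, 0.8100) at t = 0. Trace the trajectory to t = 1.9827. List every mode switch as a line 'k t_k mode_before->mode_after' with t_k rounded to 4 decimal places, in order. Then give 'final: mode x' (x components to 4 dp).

1 0.5231 1->0
2 1.3076 0->1
final: 1 0.1304 0.0534

Mode 1: guard c·x = 0.4314 hit at Δt = 0.5231 (t = 0.5231), x⁻ = (1.6508, -0.4011) → reset → x⁺ = (1.2938, -0.6391), jump to mode 0
Mode 0: guard c·x = 0.3392 hit at Δt = 0.7845 (t = 1.3076), x⁻ = (0.0172, 0.3980) → reset → x⁺ = (0.4453, 0.5442), jump to mode 1
Mode 1: flow for 0.6751 to horizon, guard not reached → x = (0.1304, 0.0534)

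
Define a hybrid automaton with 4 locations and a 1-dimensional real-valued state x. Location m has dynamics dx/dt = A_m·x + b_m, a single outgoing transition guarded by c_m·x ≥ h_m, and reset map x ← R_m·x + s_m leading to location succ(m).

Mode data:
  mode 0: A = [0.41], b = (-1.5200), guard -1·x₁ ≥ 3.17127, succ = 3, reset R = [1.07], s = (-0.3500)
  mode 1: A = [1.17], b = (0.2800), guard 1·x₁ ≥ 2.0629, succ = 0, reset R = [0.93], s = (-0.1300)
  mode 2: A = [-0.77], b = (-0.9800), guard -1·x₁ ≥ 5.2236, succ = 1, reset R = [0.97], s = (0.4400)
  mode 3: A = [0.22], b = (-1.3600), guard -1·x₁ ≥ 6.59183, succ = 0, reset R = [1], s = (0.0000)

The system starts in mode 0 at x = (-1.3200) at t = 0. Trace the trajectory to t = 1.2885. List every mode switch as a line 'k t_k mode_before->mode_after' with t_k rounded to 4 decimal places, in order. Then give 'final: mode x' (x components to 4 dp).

1 0.7647 0->3
final: 3 -4.9555

Mode 0: guard c·x = 3.1713 hit at Δt = 0.7647 (t = 0.7647), x⁻ = (-3.1713) → reset → x⁺ = (-3.7433), jump to mode 3
Mode 3: flow for 0.5238 to horizon, guard not reached → x = (-4.9555)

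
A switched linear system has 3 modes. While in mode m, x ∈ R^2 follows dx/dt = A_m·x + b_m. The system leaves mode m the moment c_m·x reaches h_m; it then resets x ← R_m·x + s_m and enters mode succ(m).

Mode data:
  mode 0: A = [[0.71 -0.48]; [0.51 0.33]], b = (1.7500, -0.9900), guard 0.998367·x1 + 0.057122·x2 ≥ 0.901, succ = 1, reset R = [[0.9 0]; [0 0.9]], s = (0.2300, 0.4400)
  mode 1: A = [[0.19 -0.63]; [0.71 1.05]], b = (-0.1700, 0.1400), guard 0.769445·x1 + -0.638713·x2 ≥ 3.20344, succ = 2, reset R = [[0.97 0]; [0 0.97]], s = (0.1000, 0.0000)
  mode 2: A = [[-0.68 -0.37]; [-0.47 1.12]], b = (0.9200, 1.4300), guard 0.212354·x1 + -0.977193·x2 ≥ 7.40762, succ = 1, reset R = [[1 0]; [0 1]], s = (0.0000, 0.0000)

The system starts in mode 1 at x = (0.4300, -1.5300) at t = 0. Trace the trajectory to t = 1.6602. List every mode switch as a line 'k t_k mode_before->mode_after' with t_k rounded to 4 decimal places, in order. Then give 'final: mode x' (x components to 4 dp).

1 0.9567 1->2
final: 2 2.4942 -5.6872

Mode 1: guard c·x = 3.2034 hit at Δt = 0.9567 (t = 0.9567), x⁻ = (1.7599, -2.8954) → reset → x⁺ = (1.8071, -2.8085), jump to mode 2
Mode 2: flow for 0.7035 to horizon, guard not reached → x = (2.4942, -5.6872)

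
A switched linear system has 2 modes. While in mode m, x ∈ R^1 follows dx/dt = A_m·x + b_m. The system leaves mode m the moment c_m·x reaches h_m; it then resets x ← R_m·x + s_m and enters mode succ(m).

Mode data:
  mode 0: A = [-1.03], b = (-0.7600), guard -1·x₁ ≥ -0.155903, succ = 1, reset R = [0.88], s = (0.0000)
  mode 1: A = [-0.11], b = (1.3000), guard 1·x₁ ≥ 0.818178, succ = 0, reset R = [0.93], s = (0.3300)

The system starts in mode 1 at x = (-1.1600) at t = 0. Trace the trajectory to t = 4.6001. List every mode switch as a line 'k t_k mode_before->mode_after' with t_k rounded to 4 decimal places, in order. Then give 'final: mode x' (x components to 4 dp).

Mode 1: guard c·x = 0.8182 hit at Δt = 1.5034 (t = 1.5034), x⁻ = (0.8182) → reset → x⁺ = (1.0909), jump to mode 0
Mode 0: guard c·x = -0.1559 hit at Δt = 0.6951 (t = 2.1985), x⁻ = (0.1559) → reset → x⁺ = (0.1372), jump to mode 1
Mode 1: guard c·x = 0.8182 hit at Δt = 0.5461 (t = 2.7446), x⁻ = (0.8182) → reset → x⁺ = (1.0909), jump to mode 0
Mode 0: guard c·x = -0.1559 hit at Δt = 0.6951 (t = 3.4397), x⁻ = (0.1559) → reset → x⁺ = (0.1372), jump to mode 1
Mode 1: guard c·x = 0.8182 hit at Δt = 0.5461 (t = 3.9857), x⁻ = (0.8182) → reset → x⁺ = (1.0909), jump to mode 0
Mode 0: flow for 0.6144 to horizon, guard not reached → x = (0.2334)

1 1.5034 1->0
2 2.1985 0->1
3 2.7446 1->0
4 3.4397 0->1
5 3.9857 1->0
final: 0 0.2334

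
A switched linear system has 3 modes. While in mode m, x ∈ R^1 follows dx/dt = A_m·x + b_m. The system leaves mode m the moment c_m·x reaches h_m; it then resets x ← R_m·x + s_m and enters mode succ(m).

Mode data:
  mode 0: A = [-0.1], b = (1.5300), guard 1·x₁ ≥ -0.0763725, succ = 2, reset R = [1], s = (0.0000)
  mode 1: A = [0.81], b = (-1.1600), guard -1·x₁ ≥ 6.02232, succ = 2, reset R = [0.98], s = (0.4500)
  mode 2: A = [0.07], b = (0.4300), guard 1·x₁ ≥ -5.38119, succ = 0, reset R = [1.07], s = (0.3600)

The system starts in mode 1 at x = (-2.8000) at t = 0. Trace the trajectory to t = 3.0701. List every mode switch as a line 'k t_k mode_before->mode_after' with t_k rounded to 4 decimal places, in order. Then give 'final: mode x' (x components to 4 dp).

Mode 1: guard c·x = 6.0223 hit at Δt = 0.6989 (t = 0.6989), x⁻ = (-6.0223) → reset → x⁺ = (-5.4519), jump to mode 2
Mode 2: guard c·x = -5.3812 hit at Δt = 1.3913 (t = 2.0902), x⁻ = (-5.3812) → reset → x⁺ = (-5.3979), jump to mode 0
Mode 0: flow for 0.9799 to horizon, guard not reached → x = (-3.4660)

1 0.6989 1->2
2 2.0902 2->0
final: 0 -3.4660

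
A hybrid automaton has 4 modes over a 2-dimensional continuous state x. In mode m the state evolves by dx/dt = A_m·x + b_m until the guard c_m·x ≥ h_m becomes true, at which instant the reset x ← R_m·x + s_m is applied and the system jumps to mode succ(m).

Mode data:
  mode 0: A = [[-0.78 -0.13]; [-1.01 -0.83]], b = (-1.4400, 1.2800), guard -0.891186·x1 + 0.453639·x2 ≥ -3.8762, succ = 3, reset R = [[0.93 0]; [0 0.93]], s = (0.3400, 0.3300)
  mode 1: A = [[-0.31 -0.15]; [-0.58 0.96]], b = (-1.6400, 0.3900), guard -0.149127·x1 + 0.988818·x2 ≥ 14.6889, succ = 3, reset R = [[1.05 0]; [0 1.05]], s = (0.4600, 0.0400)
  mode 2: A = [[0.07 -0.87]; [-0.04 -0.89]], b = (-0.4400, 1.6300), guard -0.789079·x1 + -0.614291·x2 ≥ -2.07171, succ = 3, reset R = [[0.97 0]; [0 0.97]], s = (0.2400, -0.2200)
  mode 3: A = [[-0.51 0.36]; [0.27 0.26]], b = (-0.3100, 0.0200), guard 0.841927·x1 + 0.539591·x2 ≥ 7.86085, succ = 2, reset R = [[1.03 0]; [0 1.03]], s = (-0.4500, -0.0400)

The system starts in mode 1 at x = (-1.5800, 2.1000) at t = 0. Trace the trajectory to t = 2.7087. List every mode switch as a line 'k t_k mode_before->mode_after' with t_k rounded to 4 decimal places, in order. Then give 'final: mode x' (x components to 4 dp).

1 1.4521 1->3
2 1.8674 3->2
3 2.2694 2->3
final: 3 -3.6490 12.5981

Mode 1: guard c·x = 14.6889 hit at Δt = 1.4521 (t = 1.4521), x⁻ = (-4.1649, 14.2269) → reset → x⁺ = (-3.9132, 14.9782), jump to mode 3
Mode 3: guard c·x = 7.8609 hit at Δt = 0.4153 (t = 1.8674), x⁻ = (-1.1706, 16.3946) → reset → x⁺ = (-1.6557, 16.8464), jump to mode 2
Mode 2: guard c·x = -2.0717 hit at Δt = 0.4020 (t = 2.2694), x⁻ = (-7.0221, 12.3927) → reset → x⁺ = (-6.5715, 11.8009), jump to mode 3
Mode 3: flow for 0.4393 to horizon, guard not reached → x = (-3.6490, 12.5981)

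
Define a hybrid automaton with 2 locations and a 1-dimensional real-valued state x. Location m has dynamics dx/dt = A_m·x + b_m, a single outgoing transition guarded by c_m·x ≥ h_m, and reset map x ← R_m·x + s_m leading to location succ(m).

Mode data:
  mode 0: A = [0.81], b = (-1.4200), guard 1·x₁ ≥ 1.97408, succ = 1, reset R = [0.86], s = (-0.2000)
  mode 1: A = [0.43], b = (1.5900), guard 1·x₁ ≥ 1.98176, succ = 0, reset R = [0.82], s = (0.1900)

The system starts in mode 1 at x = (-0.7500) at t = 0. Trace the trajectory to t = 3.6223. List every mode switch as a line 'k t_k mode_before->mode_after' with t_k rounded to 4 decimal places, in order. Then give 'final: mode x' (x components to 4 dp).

Mode 1: guard c·x = 1.9818 hit at Δt = 1.5252 (t = 1.5252), x⁻ = (1.9818) → reset → x⁺ = (1.8150), jump to mode 0
Mode 0: guard c·x = 1.9741 hit at Δt = 1.5700 (t = 3.0952), x⁻ = (1.9741) → reset → x⁺ = (1.4977), jump to mode 1
Mode 1: guard c·x = 1.9818 hit at Δt = 0.2072 (t = 3.3024), x⁻ = (1.9818) → reset → x⁺ = (1.8150), jump to mode 0
Mode 0: flow for 0.3199 to horizon, guard not reached → x = (1.8334)

1 1.5252 1->0
2 3.0952 0->1
3 3.3024 1->0
final: 0 1.8334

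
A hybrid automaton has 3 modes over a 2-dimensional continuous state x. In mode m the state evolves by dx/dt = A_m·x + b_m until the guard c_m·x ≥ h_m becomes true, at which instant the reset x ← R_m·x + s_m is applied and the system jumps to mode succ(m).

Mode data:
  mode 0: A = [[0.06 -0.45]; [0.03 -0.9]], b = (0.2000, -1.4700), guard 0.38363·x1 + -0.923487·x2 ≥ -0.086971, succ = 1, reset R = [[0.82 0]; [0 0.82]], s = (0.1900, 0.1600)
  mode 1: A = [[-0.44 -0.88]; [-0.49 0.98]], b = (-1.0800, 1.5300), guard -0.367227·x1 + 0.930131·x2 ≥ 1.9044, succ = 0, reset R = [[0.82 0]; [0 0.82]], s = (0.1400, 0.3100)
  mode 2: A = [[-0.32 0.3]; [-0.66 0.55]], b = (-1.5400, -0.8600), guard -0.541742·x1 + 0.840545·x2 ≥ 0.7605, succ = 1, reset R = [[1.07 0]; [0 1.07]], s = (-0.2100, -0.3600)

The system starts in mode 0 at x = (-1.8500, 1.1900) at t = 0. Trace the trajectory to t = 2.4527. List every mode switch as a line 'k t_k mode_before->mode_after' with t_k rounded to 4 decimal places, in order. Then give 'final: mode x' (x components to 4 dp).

Mode 0: guard c·x = -0.0870 hit at Δt = 1.1353 (t = 1.1353), x⁻ = (-1.8098, -0.6576) → reset → x⁺ = (-1.2940, -0.3793), jump to mode 1
Mode 1: guard c·x = 1.9044 hit at Δt = 0.6558 (t = 1.7911), x⁻ = (-1.7938, 1.3392) → reset → x⁺ = (-1.3309, 1.4082), jump to mode 0
Mode 0: flow for 0.6616 to horizon, guard not reached → x = (-1.4477, 0.0221)

1 1.1353 0->1
2 1.7911 1->0
final: 0 -1.4477 0.0221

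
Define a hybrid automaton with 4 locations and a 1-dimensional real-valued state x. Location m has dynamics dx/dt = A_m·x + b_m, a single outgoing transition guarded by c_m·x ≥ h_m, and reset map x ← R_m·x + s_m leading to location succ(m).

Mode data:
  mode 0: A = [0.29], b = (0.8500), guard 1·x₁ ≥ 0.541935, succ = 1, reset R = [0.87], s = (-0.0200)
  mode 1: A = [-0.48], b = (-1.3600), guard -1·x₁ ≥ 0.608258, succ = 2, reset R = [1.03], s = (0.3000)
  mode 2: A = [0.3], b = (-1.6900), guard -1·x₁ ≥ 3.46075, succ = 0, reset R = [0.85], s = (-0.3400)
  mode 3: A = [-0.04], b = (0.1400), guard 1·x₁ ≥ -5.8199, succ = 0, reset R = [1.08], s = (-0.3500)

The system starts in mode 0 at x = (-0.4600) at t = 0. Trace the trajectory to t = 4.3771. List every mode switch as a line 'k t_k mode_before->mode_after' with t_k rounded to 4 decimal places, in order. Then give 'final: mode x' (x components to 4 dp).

Mode 0: guard c·x = 0.5419 hit at Δt = 1.1737 (t = 1.1737), x⁻ = (0.5419) → reset → x⁺ = (0.4515), jump to mode 1
Mode 1: guard c·x = 0.6083 hit at Δt = 0.8115 (t = 1.9852), x⁻ = (-0.6083) → reset → x⁺ = (-0.3265), jump to mode 2
Mode 2: guard c·x = 3.4607 hit at Δt = 1.4086 (t = 3.3938), x⁻ = (-3.4608) → reset → x⁺ = (-3.2816), jump to mode 0
Mode 0: flow for 0.9833 to horizon, guard not reached → x = (-3.3973)

1 1.1737 0->1
2 1.9852 1->2
3 3.3938 2->0
final: 0 -3.3973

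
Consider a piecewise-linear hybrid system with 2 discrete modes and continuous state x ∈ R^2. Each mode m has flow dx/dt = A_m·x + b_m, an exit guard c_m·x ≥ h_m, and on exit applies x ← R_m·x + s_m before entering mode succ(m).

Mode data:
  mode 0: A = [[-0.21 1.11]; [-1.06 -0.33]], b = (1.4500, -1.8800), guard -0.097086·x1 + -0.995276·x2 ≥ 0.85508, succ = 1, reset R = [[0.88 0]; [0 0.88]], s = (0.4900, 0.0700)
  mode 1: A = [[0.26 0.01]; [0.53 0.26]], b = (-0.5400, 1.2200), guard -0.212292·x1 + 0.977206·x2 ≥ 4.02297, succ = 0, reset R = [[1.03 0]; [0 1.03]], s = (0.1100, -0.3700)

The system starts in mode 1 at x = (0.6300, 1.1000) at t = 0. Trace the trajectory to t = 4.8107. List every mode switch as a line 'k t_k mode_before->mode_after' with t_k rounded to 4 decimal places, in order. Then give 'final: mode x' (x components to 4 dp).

1 1.4646 1->0
2 2.5510 0->1
3 4.2424 1->0
final: 0 5.7011 0.1170

Mode 1: guard c·x = 4.0230 hit at Δt = 1.4646 (t = 1.4646), x⁻ = (0.0032, 4.1175) → reset → x⁺ = (0.1133, 3.8710), jump to mode 0
Mode 0: guard c·x = 0.8551 hit at Δt = 1.0864 (t = 2.5510), x⁻ = (2.9910, -1.1509) → reset → x⁺ = (3.1221, -0.9428), jump to mode 1
Mode 1: guard c·x = 4.0230 hit at Δt = 1.6914 (t = 4.2424), x⁻ = (3.7316, 4.9275) → reset → x⁺ = (3.9536, 4.7053), jump to mode 0
Mode 0: flow for 0.5683 to horizon, guard not reached → x = (5.7011, 0.1170)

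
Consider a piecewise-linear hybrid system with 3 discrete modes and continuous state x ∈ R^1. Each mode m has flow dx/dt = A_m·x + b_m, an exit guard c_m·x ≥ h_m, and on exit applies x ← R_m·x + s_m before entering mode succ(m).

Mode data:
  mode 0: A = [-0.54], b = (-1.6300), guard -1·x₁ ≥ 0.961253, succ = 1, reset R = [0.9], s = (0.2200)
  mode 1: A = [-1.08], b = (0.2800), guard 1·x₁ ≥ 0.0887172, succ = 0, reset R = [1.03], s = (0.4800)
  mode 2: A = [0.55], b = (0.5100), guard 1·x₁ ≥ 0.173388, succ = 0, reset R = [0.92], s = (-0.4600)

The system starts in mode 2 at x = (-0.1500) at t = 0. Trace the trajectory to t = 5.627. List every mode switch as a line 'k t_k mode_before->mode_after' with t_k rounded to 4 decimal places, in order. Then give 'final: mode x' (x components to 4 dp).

Mode 2: guard c·x = 0.1734 hit at Δt = 0.6325 (t = 0.6325), x⁻ = (0.1734) → reset → x⁺ = (-0.3005), jump to mode 0
Mode 0: guard c·x = 0.9613 hit at Δt = 0.5158 (t = 1.1483), x⁻ = (-0.9613) → reset → x⁺ = (-0.6451), jump to mode 1
Mode 1: guard c·x = 0.0887 hit at Δt = 1.5447 (t = 2.6930), x⁻ = (0.0887) → reset → x⁺ = (0.5714), jump to mode 0
Mode 0: guard c·x = 0.9613 hit at Δt = 1.0310 (t = 3.7240), x⁻ = (-0.9613) → reset → x⁺ = (-0.6451), jump to mode 1
Mode 1: guard c·x = 0.0887 hit at Δt = 1.5447 (t = 5.2687), x⁻ = (0.0887) → reset → x⁺ = (0.5714), jump to mode 0
Mode 0: flow for 0.3583 to horizon, guard not reached → x = (-0.0601)

1 0.6325 2->0
2 1.1483 0->1
3 2.6930 1->0
4 3.7240 0->1
5 5.2687 1->0
final: 0 -0.0601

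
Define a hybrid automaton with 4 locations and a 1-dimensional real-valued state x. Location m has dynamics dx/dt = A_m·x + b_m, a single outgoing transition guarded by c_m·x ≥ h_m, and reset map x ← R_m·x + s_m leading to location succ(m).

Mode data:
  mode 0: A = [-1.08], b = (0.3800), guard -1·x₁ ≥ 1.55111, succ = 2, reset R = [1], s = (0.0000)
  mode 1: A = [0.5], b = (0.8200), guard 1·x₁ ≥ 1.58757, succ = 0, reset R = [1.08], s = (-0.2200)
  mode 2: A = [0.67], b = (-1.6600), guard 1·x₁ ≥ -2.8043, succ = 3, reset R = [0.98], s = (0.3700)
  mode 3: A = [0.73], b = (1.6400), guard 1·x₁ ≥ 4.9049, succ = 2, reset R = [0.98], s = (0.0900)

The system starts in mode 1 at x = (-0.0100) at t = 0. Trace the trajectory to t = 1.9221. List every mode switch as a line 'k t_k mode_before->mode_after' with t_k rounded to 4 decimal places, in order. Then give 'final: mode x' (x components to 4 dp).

1 1.3663 1->0
final: 0 0.9788

Mode 1: guard c·x = 1.5876 hit at Δt = 1.3663 (t = 1.3663), x⁻ = (1.5876) → reset → x⁺ = (1.4946), jump to mode 0
Mode 0: flow for 0.5558 to horizon, guard not reached → x = (0.9788)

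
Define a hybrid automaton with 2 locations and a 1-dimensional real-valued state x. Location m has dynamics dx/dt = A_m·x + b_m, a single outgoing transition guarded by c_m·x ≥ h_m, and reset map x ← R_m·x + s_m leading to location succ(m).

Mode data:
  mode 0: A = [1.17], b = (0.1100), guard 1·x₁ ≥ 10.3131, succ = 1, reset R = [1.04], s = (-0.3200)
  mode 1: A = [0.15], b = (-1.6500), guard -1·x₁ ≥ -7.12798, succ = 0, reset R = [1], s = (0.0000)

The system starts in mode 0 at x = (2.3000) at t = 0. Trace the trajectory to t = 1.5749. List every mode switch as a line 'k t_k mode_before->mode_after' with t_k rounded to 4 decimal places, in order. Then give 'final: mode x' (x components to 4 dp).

1 1.2560 0->1
final: 1 10.3765

Mode 0: guard c·x = 10.3131 hit at Δt = 1.2560 (t = 1.2560), x⁻ = (10.3131) → reset → x⁺ = (10.4056), jump to mode 1
Mode 1: flow for 0.3189 to horizon, guard not reached → x = (10.3765)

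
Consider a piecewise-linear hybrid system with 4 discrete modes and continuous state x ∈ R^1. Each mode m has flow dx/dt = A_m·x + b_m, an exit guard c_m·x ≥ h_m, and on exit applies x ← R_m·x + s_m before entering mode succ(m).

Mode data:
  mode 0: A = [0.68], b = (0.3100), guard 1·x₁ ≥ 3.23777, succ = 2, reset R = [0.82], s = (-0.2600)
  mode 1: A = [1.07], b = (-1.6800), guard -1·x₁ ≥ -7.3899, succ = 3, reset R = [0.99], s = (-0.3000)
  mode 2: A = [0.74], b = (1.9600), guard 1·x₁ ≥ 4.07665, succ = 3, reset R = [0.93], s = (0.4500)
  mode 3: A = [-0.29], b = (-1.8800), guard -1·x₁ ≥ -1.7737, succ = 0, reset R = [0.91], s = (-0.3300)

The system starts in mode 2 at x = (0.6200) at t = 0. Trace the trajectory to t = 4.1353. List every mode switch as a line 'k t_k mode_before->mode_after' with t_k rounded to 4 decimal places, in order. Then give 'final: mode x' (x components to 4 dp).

1 0.9750 2->3
2 1.8767 3->0
3 2.9837 0->2
4 3.3726 2->3
final: 3 2.1132

Mode 2: guard c·x = 4.0766 hit at Δt = 0.9750 (t = 0.9750), x⁻ = (4.0767) → reset → x⁺ = (4.2413), jump to mode 3
Mode 3: guard c·x = -1.7737 hit at Δt = 0.9017 (t = 1.8767), x⁻ = (1.7737) → reset → x⁺ = (1.2841), jump to mode 0
Mode 0: guard c·x = 3.2378 hit at Δt = 1.1070 (t = 2.9837), x⁻ = (3.2378) → reset → x⁺ = (2.3950), jump to mode 2
Mode 2: guard c·x = 4.0766 hit at Δt = 0.3889 (t = 3.3726), x⁻ = (4.0766) → reset → x⁺ = (4.2413), jump to mode 3
Mode 3: flow for 0.7627 to horizon, guard not reached → x = (2.1132)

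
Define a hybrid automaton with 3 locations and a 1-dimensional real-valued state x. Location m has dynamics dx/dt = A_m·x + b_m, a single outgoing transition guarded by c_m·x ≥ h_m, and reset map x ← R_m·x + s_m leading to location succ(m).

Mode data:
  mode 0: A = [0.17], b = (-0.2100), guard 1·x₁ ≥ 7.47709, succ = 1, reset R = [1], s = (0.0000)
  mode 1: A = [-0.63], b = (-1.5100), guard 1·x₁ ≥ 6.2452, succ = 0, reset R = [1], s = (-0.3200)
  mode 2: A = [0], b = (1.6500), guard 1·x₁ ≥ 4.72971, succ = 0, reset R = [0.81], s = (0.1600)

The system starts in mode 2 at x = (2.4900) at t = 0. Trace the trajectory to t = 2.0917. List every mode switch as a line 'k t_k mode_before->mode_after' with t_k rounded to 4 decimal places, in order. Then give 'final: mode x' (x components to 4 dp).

1 1.3574 2->0
final: 0 4.3575

Mode 2: guard c·x = 4.7297 hit at Δt = 1.3574 (t = 1.3574), x⁻ = (4.7297) → reset → x⁺ = (3.9911), jump to mode 0
Mode 0: flow for 0.7343 to horizon, guard not reached → x = (4.3575)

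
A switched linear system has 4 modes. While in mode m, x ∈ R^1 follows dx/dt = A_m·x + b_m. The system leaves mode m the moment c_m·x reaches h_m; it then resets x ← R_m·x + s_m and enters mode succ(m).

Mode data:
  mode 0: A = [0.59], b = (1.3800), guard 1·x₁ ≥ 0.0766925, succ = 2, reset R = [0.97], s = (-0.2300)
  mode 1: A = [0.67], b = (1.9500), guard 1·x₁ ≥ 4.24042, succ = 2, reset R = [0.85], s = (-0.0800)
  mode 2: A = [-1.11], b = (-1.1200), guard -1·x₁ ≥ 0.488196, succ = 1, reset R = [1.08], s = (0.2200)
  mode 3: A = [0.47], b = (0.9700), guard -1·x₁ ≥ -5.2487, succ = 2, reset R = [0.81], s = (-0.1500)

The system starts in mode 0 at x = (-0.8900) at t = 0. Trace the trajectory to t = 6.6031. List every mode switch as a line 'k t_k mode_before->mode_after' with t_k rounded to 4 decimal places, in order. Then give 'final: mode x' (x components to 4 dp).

Mode 0: guard c·x = 0.0767 hit at Δt = 0.8663 (t = 0.8663), x⁻ = (0.0767) → reset → x⁺ = (-0.1556), jump to mode 2
Mode 2: guard c·x = 0.4882 hit at Δt = 0.4449 (t = 1.3112), x⁻ = (-0.4882) → reset → x⁺ = (-0.3073), jump to mode 1
Mode 1: guard c·x = 4.2404 hit at Δt = 1.5082 (t = 2.8194), x⁻ = (4.2404) → reset → x⁺ = (3.5244), jump to mode 2
Mode 2: guard c·x = 0.4882 hit at Δt = 1.9494 (t = 4.7688), x⁻ = (-0.4882) → reset → x⁺ = (-0.3073), jump to mode 1
Mode 1: guard c·x = 4.2404 hit at Δt = 1.5082 (t = 6.2770), x⁻ = (4.2404) → reset → x⁺ = (3.5244), jump to mode 2
Mode 2: flow for 0.3261 to horizon, guard not reached → x = (2.1476)

1 0.8663 0->2
2 1.3112 2->1
3 2.8194 1->2
4 4.7688 2->1
5 6.2770 1->2
final: 2 2.1476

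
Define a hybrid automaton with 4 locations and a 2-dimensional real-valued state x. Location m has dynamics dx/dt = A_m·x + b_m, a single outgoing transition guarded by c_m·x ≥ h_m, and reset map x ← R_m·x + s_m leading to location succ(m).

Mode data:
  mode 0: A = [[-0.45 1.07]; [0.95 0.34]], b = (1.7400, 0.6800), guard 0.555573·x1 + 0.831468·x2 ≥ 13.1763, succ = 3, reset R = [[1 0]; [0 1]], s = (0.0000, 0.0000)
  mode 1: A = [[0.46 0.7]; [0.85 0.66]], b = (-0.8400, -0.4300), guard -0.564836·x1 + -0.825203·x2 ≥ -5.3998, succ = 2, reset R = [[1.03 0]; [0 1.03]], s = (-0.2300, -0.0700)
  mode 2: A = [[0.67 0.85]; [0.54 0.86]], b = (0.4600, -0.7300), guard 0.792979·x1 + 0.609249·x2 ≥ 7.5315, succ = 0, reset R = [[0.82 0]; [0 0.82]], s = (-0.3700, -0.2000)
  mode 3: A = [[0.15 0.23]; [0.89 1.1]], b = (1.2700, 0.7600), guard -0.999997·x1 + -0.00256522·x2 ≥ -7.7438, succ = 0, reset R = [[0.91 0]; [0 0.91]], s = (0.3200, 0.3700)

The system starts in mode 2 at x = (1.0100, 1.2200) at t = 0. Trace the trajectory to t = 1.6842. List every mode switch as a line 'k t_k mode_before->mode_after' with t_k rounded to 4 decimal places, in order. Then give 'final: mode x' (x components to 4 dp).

1 1.1290 2->0
final: 0 7.3884 7.9841

Mode 2: guard c·x = 7.5315 hit at Δt = 1.1290 (t = 1.1290), x⁻ = (6.0414, 4.4986) → reset → x⁺ = (4.5840, 3.4889), jump to mode 0
Mode 0: flow for 0.5552 to horizon, guard not reached → x = (7.3884, 7.9841)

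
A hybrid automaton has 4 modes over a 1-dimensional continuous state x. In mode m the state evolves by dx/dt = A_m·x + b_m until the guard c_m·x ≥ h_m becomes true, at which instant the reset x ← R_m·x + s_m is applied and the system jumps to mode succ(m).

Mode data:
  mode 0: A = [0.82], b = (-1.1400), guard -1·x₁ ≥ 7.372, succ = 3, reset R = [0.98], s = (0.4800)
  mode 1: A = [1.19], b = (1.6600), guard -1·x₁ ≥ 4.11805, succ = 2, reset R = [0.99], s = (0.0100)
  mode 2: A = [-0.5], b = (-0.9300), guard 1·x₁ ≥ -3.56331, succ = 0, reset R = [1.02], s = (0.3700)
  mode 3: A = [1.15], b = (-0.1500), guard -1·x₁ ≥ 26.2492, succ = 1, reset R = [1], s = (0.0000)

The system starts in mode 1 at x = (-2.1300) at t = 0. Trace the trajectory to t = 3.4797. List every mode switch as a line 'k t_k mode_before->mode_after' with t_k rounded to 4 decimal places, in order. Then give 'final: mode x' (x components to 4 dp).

1 1.1005 1->2
2 1.6185 2->0
3 2.3899 0->3
final: 3 -23.9441

Mode 1: guard c·x = 4.1181 hit at Δt = 1.1005 (t = 1.1005), x⁻ = (-4.1180) → reset → x⁺ = (-4.0669), jump to mode 2
Mode 2: guard c·x = -3.5633 hit at Δt = 0.5180 (t = 1.6185), x⁻ = (-3.5633) → reset → x⁺ = (-3.2646), jump to mode 0
Mode 0: guard c·x = 7.3720 hit at Δt = 0.7714 (t = 2.3899), x⁻ = (-7.3720) → reset → x⁺ = (-6.7446), jump to mode 3
Mode 3: flow for 1.0898 to horizon, guard not reached → x = (-23.9441)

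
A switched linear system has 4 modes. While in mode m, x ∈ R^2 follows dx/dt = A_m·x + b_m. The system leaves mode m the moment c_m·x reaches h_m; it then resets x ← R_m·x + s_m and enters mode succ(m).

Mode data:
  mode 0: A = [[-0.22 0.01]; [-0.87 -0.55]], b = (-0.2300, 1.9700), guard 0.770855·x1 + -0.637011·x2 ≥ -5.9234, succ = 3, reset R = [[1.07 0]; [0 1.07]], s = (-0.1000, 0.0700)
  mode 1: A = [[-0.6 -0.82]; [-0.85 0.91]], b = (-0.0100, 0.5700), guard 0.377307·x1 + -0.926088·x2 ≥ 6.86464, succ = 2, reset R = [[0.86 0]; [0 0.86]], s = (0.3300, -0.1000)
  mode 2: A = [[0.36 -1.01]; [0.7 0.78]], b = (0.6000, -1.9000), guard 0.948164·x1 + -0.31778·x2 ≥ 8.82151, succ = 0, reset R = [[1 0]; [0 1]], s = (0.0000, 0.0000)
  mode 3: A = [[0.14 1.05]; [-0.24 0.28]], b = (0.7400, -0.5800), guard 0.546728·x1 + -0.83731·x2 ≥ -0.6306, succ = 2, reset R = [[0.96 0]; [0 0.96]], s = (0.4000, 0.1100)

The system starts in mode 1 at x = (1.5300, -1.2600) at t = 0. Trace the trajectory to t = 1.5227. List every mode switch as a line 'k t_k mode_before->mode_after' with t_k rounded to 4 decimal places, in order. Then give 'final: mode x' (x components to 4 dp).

Mode 1: guard c·x = 6.8646 hit at Δt = 1.2129 (t = 1.2129), x⁻ = (3.1454, -6.1310) → reset → x⁺ = (3.0351, -5.3727), jump to mode 2
Mode 2: flow for 0.3098 to horizon, guard not reached → x = (5.5556, -6.4787)

1 1.2129 1->2
final: 2 5.5556 -6.4787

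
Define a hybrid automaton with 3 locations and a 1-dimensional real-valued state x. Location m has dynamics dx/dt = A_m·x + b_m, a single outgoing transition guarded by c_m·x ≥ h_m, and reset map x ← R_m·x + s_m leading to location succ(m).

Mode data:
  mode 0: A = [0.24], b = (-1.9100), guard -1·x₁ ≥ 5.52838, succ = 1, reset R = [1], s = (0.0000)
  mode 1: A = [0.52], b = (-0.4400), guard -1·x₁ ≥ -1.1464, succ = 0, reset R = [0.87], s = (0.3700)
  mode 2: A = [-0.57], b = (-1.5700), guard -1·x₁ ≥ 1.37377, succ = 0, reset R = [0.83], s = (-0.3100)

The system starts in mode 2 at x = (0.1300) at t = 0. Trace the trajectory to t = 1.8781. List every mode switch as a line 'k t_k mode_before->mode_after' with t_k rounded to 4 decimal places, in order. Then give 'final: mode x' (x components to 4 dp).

1 1.2926 2->0
final: 0 -2.8697

Mode 2: guard c·x = 1.3738 hit at Δt = 1.2926 (t = 1.2926), x⁻ = (-1.3738) → reset → x⁺ = (-1.4502), jump to mode 0
Mode 0: flow for 0.5855 to horizon, guard not reached → x = (-2.8697)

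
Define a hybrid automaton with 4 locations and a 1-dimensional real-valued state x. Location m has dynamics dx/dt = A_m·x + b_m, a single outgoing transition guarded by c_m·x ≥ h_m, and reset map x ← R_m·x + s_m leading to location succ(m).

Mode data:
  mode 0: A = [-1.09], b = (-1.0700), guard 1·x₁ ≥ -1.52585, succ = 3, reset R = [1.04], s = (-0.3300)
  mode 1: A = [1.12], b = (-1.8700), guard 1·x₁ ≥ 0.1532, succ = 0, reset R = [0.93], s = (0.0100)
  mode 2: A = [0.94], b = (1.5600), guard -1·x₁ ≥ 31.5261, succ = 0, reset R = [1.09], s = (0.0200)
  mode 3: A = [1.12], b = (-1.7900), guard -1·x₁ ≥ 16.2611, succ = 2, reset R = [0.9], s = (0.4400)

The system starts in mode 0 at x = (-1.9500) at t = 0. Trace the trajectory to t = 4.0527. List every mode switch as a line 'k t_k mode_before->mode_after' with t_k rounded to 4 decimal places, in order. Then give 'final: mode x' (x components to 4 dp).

1 0.5287 0->3
2 1.9800 3->2
3 2.9036 2->0
final: 0 -10.5158

Mode 0: guard c·x = -1.5258 hit at Δt = 0.5287 (t = 0.5287), x⁻ = (-1.5258) → reset → x⁺ = (-1.9169), jump to mode 3
Mode 3: guard c·x = 16.2611 hit at Δt = 1.4513 (t = 1.9800), x⁻ = (-16.2611) → reset → x⁺ = (-14.1950), jump to mode 2
Mode 2: guard c·x = 31.5261 hit at Δt = 0.9236 (t = 2.9036), x⁻ = (-31.5261) → reset → x⁺ = (-34.3434), jump to mode 0
Mode 0: flow for 1.1491 to horizon, guard not reached → x = (-10.5158)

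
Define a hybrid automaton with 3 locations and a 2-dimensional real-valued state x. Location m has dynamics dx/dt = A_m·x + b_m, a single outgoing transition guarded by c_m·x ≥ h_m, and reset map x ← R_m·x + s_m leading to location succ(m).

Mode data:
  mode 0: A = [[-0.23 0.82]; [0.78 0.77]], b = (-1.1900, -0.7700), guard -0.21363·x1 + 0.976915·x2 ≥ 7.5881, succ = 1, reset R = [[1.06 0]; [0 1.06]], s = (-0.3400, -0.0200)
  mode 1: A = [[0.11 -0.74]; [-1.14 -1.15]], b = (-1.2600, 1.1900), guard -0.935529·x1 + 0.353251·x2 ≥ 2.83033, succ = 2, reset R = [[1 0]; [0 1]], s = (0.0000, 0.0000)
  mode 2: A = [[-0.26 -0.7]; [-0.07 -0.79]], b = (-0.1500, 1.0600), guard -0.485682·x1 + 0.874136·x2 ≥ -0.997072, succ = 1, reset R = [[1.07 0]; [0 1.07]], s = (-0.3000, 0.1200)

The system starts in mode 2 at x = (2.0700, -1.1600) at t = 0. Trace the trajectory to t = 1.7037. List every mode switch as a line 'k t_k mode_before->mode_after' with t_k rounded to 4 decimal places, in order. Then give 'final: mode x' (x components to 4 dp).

1 0.7665 2->1
final: 1 0.7174 -0.0517

Mode 2: guard c·x = -0.9971 hit at Δt = 0.7665 (t = 0.7665), x⁻ = (1.8655, -0.1042) → reset → x⁺ = (1.6961, 0.0086), jump to mode 1
Mode 1: flow for 0.9372 to horizon, guard not reached → x = (0.7174, -0.0517)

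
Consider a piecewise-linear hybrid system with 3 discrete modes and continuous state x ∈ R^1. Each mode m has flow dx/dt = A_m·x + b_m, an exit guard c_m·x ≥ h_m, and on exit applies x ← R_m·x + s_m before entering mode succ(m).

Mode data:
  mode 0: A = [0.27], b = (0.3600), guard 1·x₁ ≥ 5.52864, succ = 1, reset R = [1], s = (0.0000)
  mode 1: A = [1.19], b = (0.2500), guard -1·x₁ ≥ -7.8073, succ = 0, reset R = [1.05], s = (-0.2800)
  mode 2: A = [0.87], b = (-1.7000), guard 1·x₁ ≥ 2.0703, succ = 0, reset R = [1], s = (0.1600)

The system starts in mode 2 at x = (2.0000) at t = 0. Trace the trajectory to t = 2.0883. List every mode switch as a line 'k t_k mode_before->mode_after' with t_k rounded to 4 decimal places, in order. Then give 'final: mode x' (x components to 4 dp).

Mode 2: guard c·x = 2.0703 hit at Δt = 1.0665 (t = 1.0665), x⁻ = (2.0703) → reset → x⁺ = (2.2303), jump to mode 0
Mode 0: flow for 1.0218 to horizon, guard not reached → x = (3.3625)

1 1.0665 2->0
final: 0 3.3625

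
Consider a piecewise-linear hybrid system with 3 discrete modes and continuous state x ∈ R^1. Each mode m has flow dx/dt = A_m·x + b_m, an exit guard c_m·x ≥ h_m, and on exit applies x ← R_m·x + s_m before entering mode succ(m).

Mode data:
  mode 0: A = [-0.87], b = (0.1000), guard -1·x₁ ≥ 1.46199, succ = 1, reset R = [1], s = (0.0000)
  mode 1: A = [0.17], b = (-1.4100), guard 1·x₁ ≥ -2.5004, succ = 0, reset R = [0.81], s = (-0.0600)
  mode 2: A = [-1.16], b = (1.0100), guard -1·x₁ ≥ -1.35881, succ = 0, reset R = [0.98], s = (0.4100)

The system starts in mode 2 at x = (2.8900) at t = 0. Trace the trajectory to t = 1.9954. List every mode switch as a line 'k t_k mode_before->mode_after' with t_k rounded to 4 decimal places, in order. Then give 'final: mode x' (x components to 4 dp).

1 1.2241 2->0
final: 0 0.9465

Mode 2: guard c·x = -1.3588 hit at Δt = 1.2241 (t = 1.2241), x⁻ = (1.3588) → reset → x⁺ = (1.7416), jump to mode 0
Mode 0: flow for 0.7713 to horizon, guard not reached → x = (0.9465)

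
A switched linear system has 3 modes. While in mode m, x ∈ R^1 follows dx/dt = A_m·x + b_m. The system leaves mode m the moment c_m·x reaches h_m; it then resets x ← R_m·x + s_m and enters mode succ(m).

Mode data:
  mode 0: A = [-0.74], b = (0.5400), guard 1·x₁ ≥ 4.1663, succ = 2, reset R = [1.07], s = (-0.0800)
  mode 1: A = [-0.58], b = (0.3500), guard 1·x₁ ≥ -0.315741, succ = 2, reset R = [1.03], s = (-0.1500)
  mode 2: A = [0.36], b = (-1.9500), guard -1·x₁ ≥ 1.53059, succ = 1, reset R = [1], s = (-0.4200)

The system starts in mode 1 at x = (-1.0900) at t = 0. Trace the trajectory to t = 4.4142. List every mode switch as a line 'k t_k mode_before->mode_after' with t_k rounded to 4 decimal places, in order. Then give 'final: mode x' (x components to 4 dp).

1 1.0535 1->2
2 1.5112 2->1
3 3.2732 1->2
4 3.7309 2->1
final: 1 -1.1149

Mode 1: guard c·x = -0.3157 hit at Δt = 1.0535 (t = 1.0535), x⁻ = (-0.3157) → reset → x⁺ = (-0.4752), jump to mode 2
Mode 2: guard c·x = 1.5306 hit at Δt = 0.4577 (t = 1.5112), x⁻ = (-1.5306) → reset → x⁺ = (-1.9506), jump to mode 1
Mode 1: guard c·x = -0.3157 hit at Δt = 1.7620 (t = 3.2732), x⁻ = (-0.3157) → reset → x⁺ = (-0.4752), jump to mode 2
Mode 2: guard c·x = 1.5306 hit at Δt = 0.4577 (t = 3.7309), x⁻ = (-1.5306) → reset → x⁺ = (-1.9506), jump to mode 1
Mode 1: flow for 0.6833 to horizon, guard not reached → x = (-1.1149)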